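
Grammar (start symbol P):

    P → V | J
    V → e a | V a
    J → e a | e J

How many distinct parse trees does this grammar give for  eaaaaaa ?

1

Parse trees for eaaaaaa:
  [P [V [V [V [V [V [V e a] a] a] a] a] a]]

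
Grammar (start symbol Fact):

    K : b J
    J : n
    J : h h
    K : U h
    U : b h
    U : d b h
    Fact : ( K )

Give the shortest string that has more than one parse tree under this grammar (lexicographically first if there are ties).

( b h h )

length 4: no string has ≥2 trees
length 5: ( b h h ) has 2 parse trees

Two derivations of ( b h h ):
  Fact ⇒ ( K ) ⇒ ( b J ) ⇒ ( b h h )
  Fact ⇒ ( K ) ⇒ ( U h ) ⇒ ( b h h )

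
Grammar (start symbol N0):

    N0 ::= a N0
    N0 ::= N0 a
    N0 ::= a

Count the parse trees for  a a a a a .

Parse trees for a a a a a (showing first 6 of 16):
  [N0 a [N0 a [N0 a [N0 a [N0 a]]]]]
  [N0 a [N0 a [N0 a [N0 [N0 a] a]]]]
  [N0 a [N0 a [N0 [N0 a [N0 a]] a]]]
  [N0 a [N0 a [N0 [N0 [N0 a] a] a]]]
  [N0 a [N0 [N0 a [N0 a [N0 a]]] a]]
  [N0 a [N0 [N0 a [N0 [N0 a] a]] a]]

16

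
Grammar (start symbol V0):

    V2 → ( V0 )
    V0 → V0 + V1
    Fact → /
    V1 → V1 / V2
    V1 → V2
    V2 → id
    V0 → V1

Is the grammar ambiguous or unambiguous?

Unambiguous

(Fact is unreachable from V0, so its rules don't affect L(V0).) This is a standard precedence ladder (V0 over V1 over V2), with each level left-recursive on its own operator ('+' at V0, '/' at V1). That structure is LR(1), hence unambiguous.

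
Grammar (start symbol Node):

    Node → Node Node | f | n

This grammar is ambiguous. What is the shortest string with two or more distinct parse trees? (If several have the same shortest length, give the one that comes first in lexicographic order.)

f f f

length 1: no string has ≥2 trees
length 2: no string has ≥2 trees
length 3: f f f has 2 parse trees

Two derivations of f f f:
  Node ⇒ Node Node ⇒ Node Node Node ⇒ f Node Node ⇒ f f Node ⇒ f f f
  Node ⇒ Node Node ⇒ f Node ⇒ f Node Node ⇒ f f Node ⇒ f f f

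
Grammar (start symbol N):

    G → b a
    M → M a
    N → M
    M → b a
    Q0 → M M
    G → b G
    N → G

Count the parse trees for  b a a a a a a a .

Parse trees for b a a a a a a a:
  [N [M [M [M [M [M [M [M b a] a] a] a] a] a] a]]

1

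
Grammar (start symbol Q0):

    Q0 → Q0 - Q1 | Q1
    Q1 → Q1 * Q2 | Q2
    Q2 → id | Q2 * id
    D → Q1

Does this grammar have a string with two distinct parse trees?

Witness: id * id

Derivation 1: Q0 ⇒ Q1 ⇒ Q1 * Q2 ⇒ Q2 * Q2 ⇒ id * Q2 ⇒ id * id
Derivation 2: Q0 ⇒ Q1 ⇒ Q2 ⇒ Q2 * id ⇒ id * id

Two distinct leftmost derivations for the same string.

Ambiguous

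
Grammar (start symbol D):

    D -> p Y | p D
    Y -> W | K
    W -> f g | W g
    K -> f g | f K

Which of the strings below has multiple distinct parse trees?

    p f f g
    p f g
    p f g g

p f g

p f f g: 1 tree
p f g: 2 trees
p f g g: 1 tree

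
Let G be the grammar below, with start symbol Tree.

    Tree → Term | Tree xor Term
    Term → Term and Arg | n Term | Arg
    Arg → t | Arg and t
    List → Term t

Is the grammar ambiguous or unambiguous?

Ambiguous

Witness: t and t

Derivation 1: Tree ⇒ Term ⇒ Term and Arg ⇒ Arg and Arg ⇒ t and Arg ⇒ t and t
Derivation 2: Tree ⇒ Term ⇒ Arg ⇒ Arg and t ⇒ t and t

Two distinct leftmost derivations for the same string.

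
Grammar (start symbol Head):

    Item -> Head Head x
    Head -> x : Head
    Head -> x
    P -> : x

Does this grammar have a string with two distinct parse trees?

Unambiguous

Only Head is reachable from Head; ignoring the rest: Right-recursive list with a separator: after each atom, whether the separator follows determines the rule. One parse per string.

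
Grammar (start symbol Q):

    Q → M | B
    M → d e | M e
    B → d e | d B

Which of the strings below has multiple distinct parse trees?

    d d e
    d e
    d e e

d d e: 1 tree
d e: 2 trees
d e e: 1 tree

d e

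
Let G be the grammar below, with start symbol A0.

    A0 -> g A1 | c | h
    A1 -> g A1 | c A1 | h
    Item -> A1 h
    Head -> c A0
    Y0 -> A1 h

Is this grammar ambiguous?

Unambiguous

(Item, Head, Y0 are unreachable from A0, so their rules don't affect L(A0).) The reachable rules are right-linear with at most one rule per (nonterminal, next-terminal) pair. Each input token forces the next rule, so parsing is deterministic.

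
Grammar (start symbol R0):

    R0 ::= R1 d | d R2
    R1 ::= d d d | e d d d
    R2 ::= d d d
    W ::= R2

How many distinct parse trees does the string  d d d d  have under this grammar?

Parse trees for d d d d:
  [R0 [R1 d d d] d]
  [R0 d [R2 d d d]]

2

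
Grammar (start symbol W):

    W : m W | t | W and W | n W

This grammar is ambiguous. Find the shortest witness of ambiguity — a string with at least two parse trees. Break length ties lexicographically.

length 1: no string has ≥2 trees
length 2: no string has ≥2 trees
length 3: no string has ≥2 trees
length 4: m t and t has 2 parse trees

Two derivations of m t and t:
  W ⇒ m W ⇒ m W and W ⇒ m t and W ⇒ m t and t
  W ⇒ W and W ⇒ m W and W ⇒ m t and W ⇒ m t and t

m t and t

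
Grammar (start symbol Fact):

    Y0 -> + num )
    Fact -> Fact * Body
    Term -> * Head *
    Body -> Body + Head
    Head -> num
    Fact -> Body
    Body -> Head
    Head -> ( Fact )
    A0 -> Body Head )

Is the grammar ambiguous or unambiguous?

(A0, Term, Y0 are unreachable from Fact, so their rules don't affect L(Fact).) The grammar is stratified — Fact handles '*' (left-recursive), Body handles '+', Head atoms. Each operator has a fixed associativity and precedence level, so every string has one parse.

Unambiguous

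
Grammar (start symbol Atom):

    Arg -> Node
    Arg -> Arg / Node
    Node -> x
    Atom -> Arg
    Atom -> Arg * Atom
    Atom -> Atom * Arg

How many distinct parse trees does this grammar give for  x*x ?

2

Parse trees for x*x:
  [Atom [Arg [Node x]] * [Atom [Arg [Node x]]]]
  [Atom [Atom [Arg [Node x]]] * [Arg [Node x]]]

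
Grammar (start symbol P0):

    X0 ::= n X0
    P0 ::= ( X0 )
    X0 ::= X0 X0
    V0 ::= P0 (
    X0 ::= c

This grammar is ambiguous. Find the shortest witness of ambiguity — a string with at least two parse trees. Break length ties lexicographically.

( c c c )

length 3: no string has ≥2 trees
length 4: no string has ≥2 trees
length 5: ( c c c ) has 2 parse trees

Two derivations of ( c c c ):
  P0 ⇒ ( X0 ) ⇒ ( X0 X0 ) ⇒ ( X0 X0 X0 ) ⇒ ( c X0 X0 ) ⇒ ( c c X0 ) ⇒ ( c c c )
  P0 ⇒ ( X0 ) ⇒ ( X0 X0 ) ⇒ ( c X0 ) ⇒ ( c X0 X0 ) ⇒ ( c c X0 ) ⇒ ( c c c )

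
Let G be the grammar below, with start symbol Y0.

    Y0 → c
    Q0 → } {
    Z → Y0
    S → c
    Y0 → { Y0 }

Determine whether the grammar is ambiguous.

(Z, Q0, S are unreachable from Y0, so their rules don't affect L(Y0).) Each string is a nest of matched brackets around a single atom. An opening bracket forces the recursive rule; an atom forces the base rule.

Unambiguous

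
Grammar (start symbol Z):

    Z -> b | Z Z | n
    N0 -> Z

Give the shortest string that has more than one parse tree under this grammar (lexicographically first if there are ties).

b b b

length 1: no string has ≥2 trees
length 2: no string has ≥2 trees
length 3: b b b has 2 parse trees

Two derivations of b b b:
  Z ⇒ Z Z ⇒ b Z ⇒ b Z Z ⇒ b b Z ⇒ b b b
  Z ⇒ Z Z ⇒ Z Z Z ⇒ b Z Z ⇒ b b Z ⇒ b b b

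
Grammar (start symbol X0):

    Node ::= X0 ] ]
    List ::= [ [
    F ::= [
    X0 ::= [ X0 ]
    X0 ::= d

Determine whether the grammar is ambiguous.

(F, Node, List are unreachable from X0, so their rules don't affect L(X0).) L(X0) is { openⁿ atom closeⁿ : n ≥ 0 }. The bracket depth fixes n, and the derivation is forced at every step.

Unambiguous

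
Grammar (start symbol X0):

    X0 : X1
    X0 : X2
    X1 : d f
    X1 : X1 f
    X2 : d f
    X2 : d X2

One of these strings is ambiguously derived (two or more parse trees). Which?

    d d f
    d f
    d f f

d d f: 1 tree
d f: 2 trees
d f f: 1 tree

d f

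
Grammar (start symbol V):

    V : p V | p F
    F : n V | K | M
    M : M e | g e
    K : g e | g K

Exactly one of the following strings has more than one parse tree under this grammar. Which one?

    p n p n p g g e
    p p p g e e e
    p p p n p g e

p p p n p g e

p n p n p g g e: 1 tree
p p p g e e e: 1 tree
p p p n p g e: 2 trees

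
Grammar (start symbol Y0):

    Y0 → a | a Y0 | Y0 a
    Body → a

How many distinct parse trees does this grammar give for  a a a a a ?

16

Parse trees for a a a a a (showing first 6 of 16):
  [Y0 a [Y0 a [Y0 a [Y0 a [Y0 a]]]]]
  [Y0 a [Y0 a [Y0 a [Y0 [Y0 a] a]]]]
  [Y0 a [Y0 a [Y0 [Y0 a [Y0 a]] a]]]
  [Y0 a [Y0 a [Y0 [Y0 [Y0 a] a] a]]]
  [Y0 a [Y0 [Y0 a [Y0 a [Y0 a]]] a]]
  [Y0 a [Y0 [Y0 a [Y0 [Y0 a] a]] a]]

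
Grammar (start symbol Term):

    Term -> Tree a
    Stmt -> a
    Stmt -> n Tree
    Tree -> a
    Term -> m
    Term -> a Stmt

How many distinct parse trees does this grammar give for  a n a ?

Parse trees for a n a:
  [Term a [Stmt n [Tree a]]]

1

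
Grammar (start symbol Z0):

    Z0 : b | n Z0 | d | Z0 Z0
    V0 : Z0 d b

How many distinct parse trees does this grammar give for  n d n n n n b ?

Parse trees for n d n n n n b:
  [Z0 n [Z0 [Z0 d] [Z0 n [Z0 n [Z0 n [Z0 n [Z0 b]]]]]]]
  [Z0 [Z0 n [Z0 d]] [Z0 n [Z0 n [Z0 n [Z0 n [Z0 b]]]]]]

2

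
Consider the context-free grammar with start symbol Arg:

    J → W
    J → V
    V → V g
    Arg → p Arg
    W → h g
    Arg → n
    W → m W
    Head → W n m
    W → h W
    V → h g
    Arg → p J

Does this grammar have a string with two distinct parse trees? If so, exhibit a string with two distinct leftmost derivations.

Witness: p h g

Derivation 1: Arg ⇒ p J ⇒ p W ⇒ p h g
Derivation 2: Arg ⇒ p J ⇒ p V ⇒ p h g

Two distinct leftmost derivations for the same string.

Ambiguous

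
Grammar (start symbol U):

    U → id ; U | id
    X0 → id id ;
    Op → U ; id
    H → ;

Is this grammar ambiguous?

Unambiguous

Only U is reachable from U; ignoring the rest: The reachable grammar is A → atom sep A | atom. Each atom is followed by either the separator (recurse) or end-of-string (stop) — no choice point.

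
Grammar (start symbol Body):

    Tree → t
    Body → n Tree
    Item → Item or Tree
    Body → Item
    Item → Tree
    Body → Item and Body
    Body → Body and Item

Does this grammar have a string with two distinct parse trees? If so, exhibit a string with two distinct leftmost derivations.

Ambiguous

Witness: t and t

Derivation 1: Body ⇒ Item and Body ⇒ Tree and Body ⇒ t and Body ⇒ t and Item ⇒ t and Tree ⇒ t and t
Derivation 2: Body ⇒ Body and Item ⇒ Item and Item ⇒ Tree and Item ⇒ t and Item ⇒ t and Tree ⇒ t and t

Two distinct leftmost derivations for the same string.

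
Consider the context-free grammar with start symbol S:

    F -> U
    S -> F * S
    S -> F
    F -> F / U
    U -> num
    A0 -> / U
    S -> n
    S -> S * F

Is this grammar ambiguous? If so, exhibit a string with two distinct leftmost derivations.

Witness: num * num

Derivation 1: S ⇒ F * S ⇒ U * S ⇒ num * S ⇒ num * F ⇒ num * U ⇒ num * num
Derivation 2: S ⇒ S * F ⇒ F * F ⇒ U * F ⇒ num * F ⇒ num * U ⇒ num * num

Two distinct leftmost derivations for the same string.

Ambiguous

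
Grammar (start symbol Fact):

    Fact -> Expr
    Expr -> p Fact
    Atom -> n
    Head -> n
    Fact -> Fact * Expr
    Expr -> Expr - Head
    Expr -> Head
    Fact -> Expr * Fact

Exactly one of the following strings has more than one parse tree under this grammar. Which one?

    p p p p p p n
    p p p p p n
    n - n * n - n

p p p p p p n: 1 tree
p p p p p n: 1 tree
n - n * n - n: 2 trees

n - n * n - n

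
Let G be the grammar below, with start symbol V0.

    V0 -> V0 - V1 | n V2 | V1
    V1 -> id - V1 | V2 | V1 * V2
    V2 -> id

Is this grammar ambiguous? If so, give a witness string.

Ambiguous

Witness: id - id

Derivation 1: V0 ⇒ V0 - V1 ⇒ V1 - V1 ⇒ V2 - V1 ⇒ id - V1 ⇒ id - V2 ⇒ id - id
Derivation 2: V0 ⇒ V1 ⇒ id - V1 ⇒ id - V2 ⇒ id - id

Two distinct leftmost derivations for the same string.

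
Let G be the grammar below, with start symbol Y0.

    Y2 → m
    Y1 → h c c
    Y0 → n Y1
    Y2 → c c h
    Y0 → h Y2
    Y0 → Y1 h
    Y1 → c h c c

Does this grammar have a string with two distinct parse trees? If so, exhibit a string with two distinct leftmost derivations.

Witness: h c c h

Derivation 1: Y0 ⇒ h Y2 ⇒ h c c h
Derivation 2: Y0 ⇒ Y1 h ⇒ h c c h

Two distinct leftmost derivations for the same string.

Ambiguous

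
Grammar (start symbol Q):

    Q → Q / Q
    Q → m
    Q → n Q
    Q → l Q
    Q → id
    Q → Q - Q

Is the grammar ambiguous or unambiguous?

Witness: l id - id

Derivation 1: Q ⇒ l Q ⇒ l Q - Q ⇒ l id - Q ⇒ l id - id
Derivation 2: Q ⇒ Q - Q ⇒ l Q - Q ⇒ l id - Q ⇒ l id - id

Two distinct leftmost derivations for the same string.

Ambiguous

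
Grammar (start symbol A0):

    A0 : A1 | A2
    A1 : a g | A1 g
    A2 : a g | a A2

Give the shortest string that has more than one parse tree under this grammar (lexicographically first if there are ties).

a g

length 2: a g has 2 parse trees

Two derivations of a g:
  A0 ⇒ A1 ⇒ a g
  A0 ⇒ A2 ⇒ a g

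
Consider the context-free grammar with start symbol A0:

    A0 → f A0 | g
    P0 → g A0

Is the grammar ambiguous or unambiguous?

Unambiguous

Only A0 is reachable from A0; ignoring the rest: Each reachable nonterminal has at most one production per leading terminal, and all productions are right-linear; the derivation is determined token-by-token.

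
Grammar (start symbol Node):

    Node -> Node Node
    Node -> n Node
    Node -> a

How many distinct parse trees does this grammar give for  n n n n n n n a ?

Parse trees for n n n n n n n a:
  [Node n [Node n [Node n [Node n [Node n [Node n [Node n [Node a]]]]]]]]

1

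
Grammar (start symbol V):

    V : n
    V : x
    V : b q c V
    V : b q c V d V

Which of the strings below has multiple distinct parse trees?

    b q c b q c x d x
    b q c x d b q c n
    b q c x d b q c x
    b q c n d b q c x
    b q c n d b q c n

b q c b q c x d x

b q c b q c x d x: 2 trees
b q c x d b q c n: 1 tree
b q c x d b q c x: 1 tree
b q c n d b q c x: 1 tree
b q c n d b q c n: 1 tree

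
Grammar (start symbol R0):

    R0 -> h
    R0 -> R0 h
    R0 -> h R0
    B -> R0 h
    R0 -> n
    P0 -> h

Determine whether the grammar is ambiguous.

Witness: h h

Derivation 1: R0 ⇒ R0 h ⇒ h h
Derivation 2: R0 ⇒ h R0 ⇒ h h

Two distinct leftmost derivations for the same string.

Ambiguous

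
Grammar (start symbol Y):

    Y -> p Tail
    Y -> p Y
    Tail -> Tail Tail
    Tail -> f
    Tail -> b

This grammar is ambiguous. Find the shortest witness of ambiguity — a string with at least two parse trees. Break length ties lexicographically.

length 2: no string has ≥2 trees
length 3: no string has ≥2 trees
length 4: p b b b has 2 parse trees

Two derivations of p b b b:
  Y ⇒ p Tail ⇒ p Tail Tail ⇒ p Tail Tail Tail ⇒ p b Tail Tail ⇒ p b b Tail ⇒ p b b b
  Y ⇒ p Tail ⇒ p Tail Tail ⇒ p b Tail ⇒ p b Tail Tail ⇒ p b b Tail ⇒ p b b b

p b b b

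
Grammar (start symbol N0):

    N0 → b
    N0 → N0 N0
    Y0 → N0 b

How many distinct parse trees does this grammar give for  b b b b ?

Parse trees for b b b b:
  [N0 [N0 b] [N0 [N0 b] [N0 [N0 b] [N0 b]]]]
  [N0 [N0 b] [N0 [N0 [N0 b] [N0 b]] [N0 b]]]
  [N0 [N0 [N0 b] [N0 b]] [N0 [N0 b] [N0 b]]]
  [N0 [N0 [N0 b] [N0 [N0 b] [N0 b]]] [N0 b]]
  [N0 [N0 [N0 [N0 b] [N0 b]] [N0 b]] [N0 b]]

5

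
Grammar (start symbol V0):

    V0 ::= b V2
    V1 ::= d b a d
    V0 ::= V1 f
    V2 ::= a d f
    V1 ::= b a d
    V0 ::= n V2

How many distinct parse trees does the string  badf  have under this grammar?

Parse trees for badf:
  [V0 b [V2 a d f]]
  [V0 [V1 b a d] f]

2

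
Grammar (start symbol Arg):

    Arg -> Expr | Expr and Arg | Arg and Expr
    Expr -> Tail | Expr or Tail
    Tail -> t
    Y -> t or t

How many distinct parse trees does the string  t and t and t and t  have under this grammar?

8

Parse trees for t and t and t and t:
  [Arg [Expr [Tail t]] and [Arg [Expr [Tail t]] and [Arg [Expr [Tail t]] and [Arg [Expr [Tail t]]]]]]
  [Arg [Expr [Tail t]] and [Arg [Expr [Tail t]] and [Arg [Arg [Expr [Tail t]]] and [Expr [Tail t]]]]]
  [Arg [Expr [Tail t]] and [Arg [Arg [Expr [Tail t]] and [Arg [Expr [Tail t]]]] and [Expr [Tail t]]]]
  [Arg [Expr [Tail t]] and [Arg [Arg [Arg [Expr [Tail t]]] and [Expr [Tail t]]] and [Expr [Tail t]]]]
  [Arg [Arg [Expr [Tail t]] and [Arg [Expr [Tail t]] and [Arg [Expr [Tail t]]]]] and [Expr [Tail t]]]
  [Arg [Arg [Expr [Tail t]] and [Arg [Arg [Expr [Tail t]]] and [Expr [Tail t]]]] and [Expr [Tail t]]]
  [Arg [Arg [Arg [Expr [Tail t]] and [Arg [Expr [Tail t]]]] and [Expr [Tail t]]] and [Expr [Tail t]]]
  [Arg [Arg [Arg [Arg [Expr [Tail t]]] and [Expr [Tail t]]] and [Expr [Tail t]]] and [Expr [Tail t]]]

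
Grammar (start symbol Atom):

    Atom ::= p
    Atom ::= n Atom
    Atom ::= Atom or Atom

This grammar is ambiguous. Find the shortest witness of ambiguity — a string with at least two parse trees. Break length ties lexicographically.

length 1: no string has ≥2 trees
length 2: no string has ≥2 trees
length 3: no string has ≥2 trees
length 4: n p or p has 2 parse trees

Two derivations of n p or p:
  Atom ⇒ n Atom ⇒ n Atom or Atom ⇒ n p or Atom ⇒ n p or p
  Atom ⇒ Atom or Atom ⇒ n Atom or Atom ⇒ n p or Atom ⇒ n p or p

n p or p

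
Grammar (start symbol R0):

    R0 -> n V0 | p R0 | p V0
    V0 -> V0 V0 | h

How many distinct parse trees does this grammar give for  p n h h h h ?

Parse trees for p n h h h h:
  [R0 p [R0 n [V0 [V0 h] [V0 [V0 h] [V0 [V0 h] [V0 h]]]]]]
  [R0 p [R0 n [V0 [V0 h] [V0 [V0 [V0 h] [V0 h]] [V0 h]]]]]
  [R0 p [R0 n [V0 [V0 [V0 h] [V0 h]] [V0 [V0 h] [V0 h]]]]]
  [R0 p [R0 n [V0 [V0 [V0 h] [V0 [V0 h] [V0 h]]] [V0 h]]]]
  [R0 p [R0 n [V0 [V0 [V0 [V0 h] [V0 h]] [V0 h]] [V0 h]]]]

5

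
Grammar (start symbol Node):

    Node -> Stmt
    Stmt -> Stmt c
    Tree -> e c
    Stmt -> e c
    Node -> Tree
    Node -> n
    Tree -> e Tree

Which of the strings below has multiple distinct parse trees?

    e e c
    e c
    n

e c

e e c: 1 tree
e c: 2 trees
n: 1 tree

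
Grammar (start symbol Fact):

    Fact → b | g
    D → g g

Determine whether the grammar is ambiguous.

Unambiguous

(D is unreachable from Fact, so its rules don't affect L(Fact).) The reachable rules are right-linear with at most one rule per (nonterminal, next-terminal) pair. Each input token forces the next rule, so parsing is deterministic.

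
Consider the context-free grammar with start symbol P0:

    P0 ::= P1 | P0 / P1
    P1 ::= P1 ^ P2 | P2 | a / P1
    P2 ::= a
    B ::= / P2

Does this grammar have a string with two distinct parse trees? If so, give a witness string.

Ambiguous

Witness: a / a

Derivation 1: P0 ⇒ P1 ⇒ a / P1 ⇒ a / P2 ⇒ a / a
Derivation 2: P0 ⇒ P0 / P1 ⇒ P1 / P1 ⇒ P2 / P1 ⇒ a / P1 ⇒ a / P2 ⇒ a / a

Two distinct leftmost derivations for the same string.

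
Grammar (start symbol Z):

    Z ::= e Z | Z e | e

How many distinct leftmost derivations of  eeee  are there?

Parse trees for eeee:
  [Z e [Z e [Z e [Z e]]]]
  [Z e [Z e [Z [Z e] e]]]
  [Z e [Z [Z e [Z e]] e]]
  [Z e [Z [Z [Z e] e] e]]
  [Z [Z e [Z e [Z e]]] e]
  [Z [Z e [Z [Z e] e]] e]
  [Z [Z [Z e [Z e]] e] e]
  [Z [Z [Z [Z e] e] e] e]

8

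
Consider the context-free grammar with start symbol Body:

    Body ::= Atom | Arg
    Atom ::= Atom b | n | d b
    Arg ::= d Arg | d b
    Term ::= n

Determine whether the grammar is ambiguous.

Ambiguous

Witness: d b

Derivation 1: Body ⇒ Atom ⇒ d b
Derivation 2: Body ⇒ Arg ⇒ d b

Two distinct leftmost derivations for the same string.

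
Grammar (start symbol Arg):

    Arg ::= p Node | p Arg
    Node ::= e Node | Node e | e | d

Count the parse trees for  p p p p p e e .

2

Parse trees for p p p p p e e:
  [Arg p [Arg p [Arg p [Arg p [Arg p [Node e [Node e]]]]]]]
  [Arg p [Arg p [Arg p [Arg p [Arg p [Node [Node e] e]]]]]]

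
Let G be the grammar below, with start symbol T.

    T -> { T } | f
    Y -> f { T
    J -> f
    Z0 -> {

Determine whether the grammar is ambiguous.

Only T is reachable from T; ignoring the rest: Each string is a nest of matched brackets around a single atom. An opening bracket forces the recursive rule; an atom forces the base rule.

Unambiguous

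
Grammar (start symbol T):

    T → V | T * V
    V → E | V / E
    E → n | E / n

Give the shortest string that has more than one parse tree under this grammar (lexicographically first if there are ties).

length 1: no string has ≥2 trees
length 3: n / n has 2 parse trees

Two derivations of n / n:
  T ⇒ V ⇒ E ⇒ E / n ⇒ n / n
  T ⇒ V ⇒ V / E ⇒ E / E ⇒ n / E ⇒ n / n

n / n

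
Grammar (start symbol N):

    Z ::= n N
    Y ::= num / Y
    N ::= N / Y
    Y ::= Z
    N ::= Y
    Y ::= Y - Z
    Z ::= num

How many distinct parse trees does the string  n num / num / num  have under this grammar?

Parse trees for n num / num / num:
  [N [N [Y [Z n [N [Y [Z num]]]]]] / [Y num / [Y [Z num]]]]
  [N [N [N [Y [Z n [N [Y [Z num]]]]]] / [Y [Z num]]] / [Y [Z num]]]
  [N [N [Y [Z n [N [N [Y [Z num]]] / [Y [Z num]]]]]] / [Y [Z num]]]
  [N [N [Y [Z n [N [Y num / [Y [Z num]]]]]]] / [Y [Z num]]]
  [N [Y [Z n [N [N [Y [Z num]]] / [Y num / [Y [Z num]]]]]]]
  [N [Y [Z n [N [N [N [Y [Z num]]] / [Y [Z num]]] / [Y [Z num]]]]]]
  [N [Y [Z n [N [N [Y num / [Y [Z num]]]] / [Y [Z num]]]]]]
  [N [Y [Z n [N [Y num / [Y num / [Y [Z num]]]]]]]]

8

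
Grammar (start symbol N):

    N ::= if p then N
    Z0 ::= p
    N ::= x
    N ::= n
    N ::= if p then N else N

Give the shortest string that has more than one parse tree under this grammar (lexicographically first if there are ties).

if p then if p then n else n

length 1: no string has ≥2 trees
length 4: no string has ≥2 trees
length 6: no string has ≥2 trees
length 7: no string has ≥2 trees
length 9: if p then if p then n else n has 2 parse trees

Two derivations of if p then if p then n else n:
  N ⇒ if p then N ⇒ if p then if p then N else N ⇒ if p then if p then n else N ⇒ if p then if p then n else n
  N ⇒ if p then N else N ⇒ if p then if p then N else N ⇒ if p then if p then n else N ⇒ if p then if p then n else n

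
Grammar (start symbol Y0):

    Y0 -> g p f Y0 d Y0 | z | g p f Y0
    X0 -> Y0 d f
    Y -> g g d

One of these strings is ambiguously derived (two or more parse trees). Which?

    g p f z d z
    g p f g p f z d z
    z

g p f z d z: 1 tree
g p f g p f z d z: 2 trees
z: 1 tree

g p f g p f z d z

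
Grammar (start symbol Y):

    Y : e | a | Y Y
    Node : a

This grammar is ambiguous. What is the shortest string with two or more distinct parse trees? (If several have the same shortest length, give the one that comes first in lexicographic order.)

length 1: no string has ≥2 trees
length 2: no string has ≥2 trees
length 3: a a a has 2 parse trees

Two derivations of a a a:
  Y ⇒ Y Y ⇒ a Y ⇒ a Y Y ⇒ a a Y ⇒ a a a
  Y ⇒ Y Y ⇒ Y Y Y ⇒ a Y Y ⇒ a a Y ⇒ a a a

a a a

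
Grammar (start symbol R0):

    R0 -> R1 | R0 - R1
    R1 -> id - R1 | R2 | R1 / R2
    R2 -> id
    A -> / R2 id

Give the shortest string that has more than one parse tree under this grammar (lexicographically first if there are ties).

id - id

length 1: no string has ≥2 trees
length 3: id - id has 2 parse trees

Two derivations of id - id:
  R0 ⇒ R1 ⇒ id - R1 ⇒ id - R2 ⇒ id - id
  R0 ⇒ R0 - R1 ⇒ R1 - R1 ⇒ R2 - R1 ⇒ id - R1 ⇒ id - R2 ⇒ id - id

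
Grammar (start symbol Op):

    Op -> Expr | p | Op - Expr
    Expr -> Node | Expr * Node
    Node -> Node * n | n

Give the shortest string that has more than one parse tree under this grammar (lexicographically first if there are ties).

n * n

length 1: no string has ≥2 trees
length 3: n * n has 2 parse trees

Two derivations of n * n:
  Op ⇒ Expr ⇒ Node ⇒ Node * n ⇒ n * n
  Op ⇒ Expr ⇒ Expr * Node ⇒ Node * Node ⇒ n * Node ⇒ n * n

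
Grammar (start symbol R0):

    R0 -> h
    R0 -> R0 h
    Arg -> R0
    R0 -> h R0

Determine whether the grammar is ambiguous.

Ambiguous

Witness: h h

Derivation 1: R0 ⇒ R0 h ⇒ h h
Derivation 2: R0 ⇒ h R0 ⇒ h h

Two distinct leftmost derivations for the same string.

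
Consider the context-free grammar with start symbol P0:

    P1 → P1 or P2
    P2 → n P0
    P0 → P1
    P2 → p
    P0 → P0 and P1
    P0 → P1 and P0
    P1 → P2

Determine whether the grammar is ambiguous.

Ambiguous

Witness: p and p

Derivation 1: P0 ⇒ P0 and P1 ⇒ P1 and P1 ⇒ P2 and P1 ⇒ p and P1 ⇒ p and P2 ⇒ p and p
Derivation 2: P0 ⇒ P1 and P0 ⇒ P2 and P0 ⇒ p and P0 ⇒ p and P1 ⇒ p and P2 ⇒ p and p

Two distinct leftmost derivations for the same string.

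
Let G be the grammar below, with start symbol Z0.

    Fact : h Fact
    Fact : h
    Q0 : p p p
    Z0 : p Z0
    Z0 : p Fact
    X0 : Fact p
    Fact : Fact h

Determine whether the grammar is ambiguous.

Ambiguous

Witness: p h h

Derivation 1: Z0 ⇒ p Fact ⇒ p h Fact ⇒ p h h
Derivation 2: Z0 ⇒ p Fact ⇒ p Fact h ⇒ p h h

Two distinct leftmost derivations for the same string.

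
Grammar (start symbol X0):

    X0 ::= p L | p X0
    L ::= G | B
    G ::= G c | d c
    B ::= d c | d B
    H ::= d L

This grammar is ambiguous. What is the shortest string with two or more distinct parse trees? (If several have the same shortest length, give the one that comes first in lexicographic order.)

length 3: p d c has 2 parse trees

Two derivations of p d c:
  X0 ⇒ p L ⇒ p G ⇒ p d c
  X0 ⇒ p L ⇒ p B ⇒ p d c

p d c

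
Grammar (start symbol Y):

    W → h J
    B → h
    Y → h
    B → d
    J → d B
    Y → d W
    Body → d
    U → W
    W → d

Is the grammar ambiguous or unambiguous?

Unambiguous

Only Y, W, J, B are reachable from Y; ignoring the rest: Restricted to the reachable nonterminals, every rule has the form A → t or A → t B, and no two rules for the same A share a first terminal. The grammar encodes a DFA — one run per string.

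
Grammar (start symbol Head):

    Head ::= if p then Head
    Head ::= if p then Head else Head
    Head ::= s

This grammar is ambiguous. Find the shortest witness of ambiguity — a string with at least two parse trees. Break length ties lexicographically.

length 1: no string has ≥2 trees
length 4: no string has ≥2 trees
length 6: no string has ≥2 trees
length 7: no string has ≥2 trees
length 9: if p then if p then s else s has 2 parse trees

Two derivations of if p then if p then s else s:
  Head ⇒ if p then Head ⇒ if p then if p then Head else Head ⇒ if p then if p then s else Head ⇒ if p then if p then s else s
  Head ⇒ if p then Head else Head ⇒ if p then if p then Head else Head ⇒ if p then if p then s else Head ⇒ if p then if p then s else s

if p then if p then s else s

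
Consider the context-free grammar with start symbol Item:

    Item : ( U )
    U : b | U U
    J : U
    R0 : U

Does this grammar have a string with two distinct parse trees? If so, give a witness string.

Witness: ( b b b )

Derivation 1: Item ⇒ ( U ) ⇒ ( U U ) ⇒ ( b U ) ⇒ ( b U U ) ⇒ ( b b U ) ⇒ ( b b b )
Derivation 2: Item ⇒ ( U ) ⇒ ( U U ) ⇒ ( U U U ) ⇒ ( b U U ) ⇒ ( b b U ) ⇒ ( b b b )

Two distinct leftmost derivations for the same string.

Ambiguous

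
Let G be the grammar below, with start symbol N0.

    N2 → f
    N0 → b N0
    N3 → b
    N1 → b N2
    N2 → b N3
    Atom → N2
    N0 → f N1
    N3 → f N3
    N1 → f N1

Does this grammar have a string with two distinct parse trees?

Unambiguous

(Atom is unreachable from N0, so its rules don't affect L(N0).) The reachable rules are right-linear with at most one rule per (nonterminal, next-terminal) pair. Each input token forces the next rule, so parsing is deterministic.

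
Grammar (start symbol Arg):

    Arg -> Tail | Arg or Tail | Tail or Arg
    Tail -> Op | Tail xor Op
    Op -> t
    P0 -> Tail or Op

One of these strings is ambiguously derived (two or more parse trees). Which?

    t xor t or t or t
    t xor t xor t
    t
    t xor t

t xor t or t or t

t xor t or t or t: 4 trees
t xor t xor t: 1 tree
t: 1 tree
t xor t: 1 tree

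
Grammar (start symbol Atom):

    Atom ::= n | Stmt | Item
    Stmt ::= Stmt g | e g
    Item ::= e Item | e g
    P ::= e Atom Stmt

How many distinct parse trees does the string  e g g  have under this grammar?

Parse trees for e g g:
  [Atom [Stmt [Stmt e g] g]]

1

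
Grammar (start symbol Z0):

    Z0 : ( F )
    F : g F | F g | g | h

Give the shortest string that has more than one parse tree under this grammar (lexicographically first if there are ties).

length 3: no string has ≥2 trees
length 4: ( g g ) has 2 parse trees

Two derivations of ( g g ):
  Z0 ⇒ ( F ) ⇒ ( g F ) ⇒ ( g g )
  Z0 ⇒ ( F ) ⇒ ( F g ) ⇒ ( g g )

( g g )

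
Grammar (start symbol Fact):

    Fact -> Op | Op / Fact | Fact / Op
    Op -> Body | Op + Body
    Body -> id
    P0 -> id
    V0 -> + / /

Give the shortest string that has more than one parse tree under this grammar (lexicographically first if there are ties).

id / id

length 1: no string has ≥2 trees
length 3: id / id has 2 parse trees

Two derivations of id / id:
  Fact ⇒ Op / Fact ⇒ Body / Fact ⇒ id / Fact ⇒ id / Op ⇒ id / Body ⇒ id / id
  Fact ⇒ Fact / Op ⇒ Op / Op ⇒ Body / Op ⇒ id / Op ⇒ id / Body ⇒ id / id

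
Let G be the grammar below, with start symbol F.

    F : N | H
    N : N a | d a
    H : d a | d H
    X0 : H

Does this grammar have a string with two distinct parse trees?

Ambiguous

Witness: d a

Derivation 1: F ⇒ N ⇒ d a
Derivation 2: F ⇒ H ⇒ d a

Two distinct leftmost derivations for the same string.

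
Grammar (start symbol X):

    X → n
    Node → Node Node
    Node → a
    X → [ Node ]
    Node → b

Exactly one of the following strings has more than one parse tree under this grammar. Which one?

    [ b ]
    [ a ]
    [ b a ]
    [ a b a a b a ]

[ b ]: 1 tree
[ a ]: 1 tree
[ b a ]: 1 tree
[ a b a a b a ]: 42 trees

[ a b a a b a ]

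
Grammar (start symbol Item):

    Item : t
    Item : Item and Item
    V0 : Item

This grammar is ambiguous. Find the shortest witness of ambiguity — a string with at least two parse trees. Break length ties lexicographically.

length 1: no string has ≥2 trees
length 3: no string has ≥2 trees
length 5: t and t and t has 2 parse trees

Two derivations of t and t and t:
  Item ⇒ Item and Item ⇒ t and Item ⇒ t and Item and Item ⇒ t and t and Item ⇒ t and t and t
  Item ⇒ Item and Item ⇒ Item and Item and Item ⇒ t and Item and Item ⇒ t and t and Item ⇒ t and t and t

t and t and t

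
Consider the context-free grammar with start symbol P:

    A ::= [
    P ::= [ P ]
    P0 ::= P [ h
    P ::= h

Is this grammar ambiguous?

Unambiguous

(A, P0 are unreachable from P, so their rules don't affect L(P).) L(P) is { openⁿ atom closeⁿ : n ≥ 0 }. The bracket depth fixes n, and the derivation is forced at every step.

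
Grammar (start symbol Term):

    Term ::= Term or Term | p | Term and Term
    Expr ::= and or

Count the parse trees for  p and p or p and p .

Parse trees for p and p or p and p:
  [Term [Term [Term p] and [Term p]] or [Term [Term p] and [Term p]]]
  [Term [Term p] and [Term [Term p] or [Term [Term p] and [Term p]]]]
  [Term [Term p] and [Term [Term [Term p] or [Term p]] and [Term p]]]
  [Term [Term [Term [Term p] and [Term p]] or [Term p]] and [Term p]]
  [Term [Term [Term p] and [Term [Term p] or [Term p]]] and [Term p]]

5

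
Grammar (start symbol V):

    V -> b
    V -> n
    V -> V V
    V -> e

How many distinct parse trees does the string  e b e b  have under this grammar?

5

Parse trees for e b e b:
  [V [V e] [V [V b] [V [V e] [V b]]]]
  [V [V e] [V [V [V b] [V e]] [V b]]]
  [V [V [V e] [V b]] [V [V e] [V b]]]
  [V [V [V e] [V [V b] [V e]]] [V b]]
  [V [V [V [V e] [V b]] [V e]] [V b]]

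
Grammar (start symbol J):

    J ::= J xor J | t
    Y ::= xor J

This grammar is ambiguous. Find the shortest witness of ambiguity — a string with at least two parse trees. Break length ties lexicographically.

t xor t xor t

length 1: no string has ≥2 trees
length 3: no string has ≥2 trees
length 5: t xor t xor t has 2 parse trees

Two derivations of t xor t xor t:
  J ⇒ J xor J ⇒ J xor J xor J ⇒ t xor J xor J ⇒ t xor t xor J ⇒ t xor t xor t
  J ⇒ J xor J ⇒ t xor J ⇒ t xor J xor J ⇒ t xor t xor J ⇒ t xor t xor t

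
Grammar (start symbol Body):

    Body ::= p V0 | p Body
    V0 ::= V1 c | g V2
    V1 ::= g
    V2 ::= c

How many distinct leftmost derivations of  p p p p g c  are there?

2

Parse trees for p p p p g c:
  [Body p [Body p [Body p [Body p [V0 [V1 g] c]]]]]
  [Body p [Body p [Body p [Body p [V0 g [V2 c]]]]]]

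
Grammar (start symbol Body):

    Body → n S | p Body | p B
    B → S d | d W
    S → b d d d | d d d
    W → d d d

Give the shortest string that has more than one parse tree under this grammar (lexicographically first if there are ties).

p d d d d

length 4: no string has ≥2 trees
length 5: p d d d d has 2 parse trees

Two derivations of p d d d d:
  Body ⇒ p B ⇒ p S d ⇒ p d d d d
  Body ⇒ p B ⇒ p d W ⇒ p d d d d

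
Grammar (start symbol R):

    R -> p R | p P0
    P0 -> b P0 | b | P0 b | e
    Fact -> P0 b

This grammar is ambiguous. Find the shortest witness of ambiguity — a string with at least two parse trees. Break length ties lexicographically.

p b b

length 2: no string has ≥2 trees
length 3: p b b has 2 parse trees

Two derivations of p b b:
  R ⇒ p P0 ⇒ p b P0 ⇒ p b b
  R ⇒ p P0 ⇒ p P0 b ⇒ p b b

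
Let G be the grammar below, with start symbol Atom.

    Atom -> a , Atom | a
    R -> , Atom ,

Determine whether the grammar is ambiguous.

(R is unreachable from Atom, so its rules don't affect L(Atom).) Right-recursive list with a separator: after each atom, whether the separator follows determines the rule. One parse per string.

Unambiguous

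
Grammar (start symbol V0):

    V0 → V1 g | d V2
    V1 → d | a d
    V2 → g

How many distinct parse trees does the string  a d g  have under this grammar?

1

Parse trees for a d g:
  [V0 [V1 a d] g]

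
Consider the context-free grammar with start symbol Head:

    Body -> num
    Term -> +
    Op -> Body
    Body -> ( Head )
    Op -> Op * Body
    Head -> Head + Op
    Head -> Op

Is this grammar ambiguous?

Unambiguous

(Term is unreachable from Head, so its rules don't affect L(Head).) This is a standard precedence ladder (Head over Op over Body), with each level left-recursive on its own operator ('+' at Head, '*' at Op). That structure is LR(1), hence unambiguous.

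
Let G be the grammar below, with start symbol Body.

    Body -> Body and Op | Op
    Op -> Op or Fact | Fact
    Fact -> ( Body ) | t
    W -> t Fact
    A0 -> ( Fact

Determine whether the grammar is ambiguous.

(W, A0 are unreachable from Body, so their rules don't affect L(Body).) The grammar is stratified — Body handles 'and' (left-recursive), Op handles 'or', Fact atoms. Each operator has a fixed associativity and precedence level, so every string has one parse.

Unambiguous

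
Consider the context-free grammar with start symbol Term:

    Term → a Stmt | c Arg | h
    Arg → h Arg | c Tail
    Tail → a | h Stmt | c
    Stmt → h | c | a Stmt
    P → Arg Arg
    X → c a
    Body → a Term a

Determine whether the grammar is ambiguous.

(P, X, Body are unreachable from Term, so their rules don't affect L(Term).) Each reachable nonterminal has at most one production per leading terminal, and all productions are right-linear; the derivation is determined token-by-token.

Unambiguous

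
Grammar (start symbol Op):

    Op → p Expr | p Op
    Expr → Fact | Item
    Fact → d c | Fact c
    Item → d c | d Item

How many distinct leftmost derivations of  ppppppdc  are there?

Parse trees for ppppppdc:
  [Op p [Op p [Op p [Op p [Op p [Op p [Expr [Fact d c]]]]]]]]
  [Op p [Op p [Op p [Op p [Op p [Op p [Expr [Item d c]]]]]]]]

2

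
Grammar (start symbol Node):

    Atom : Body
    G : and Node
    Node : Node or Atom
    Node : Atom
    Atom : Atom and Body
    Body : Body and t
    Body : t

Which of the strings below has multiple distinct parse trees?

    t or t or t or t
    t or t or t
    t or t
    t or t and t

t or t or t or t: 1 tree
t or t or t: 1 tree
t or t: 1 tree
t or t and t: 2 trees

t or t and t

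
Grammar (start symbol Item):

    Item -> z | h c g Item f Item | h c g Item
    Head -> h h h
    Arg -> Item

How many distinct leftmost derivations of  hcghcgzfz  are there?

2

Parse trees for hcghcgzfz:
  [Item h c g [Item h c g [Item z]] f [Item z]]
  [Item h c g [Item h c g [Item z] f [Item z]]]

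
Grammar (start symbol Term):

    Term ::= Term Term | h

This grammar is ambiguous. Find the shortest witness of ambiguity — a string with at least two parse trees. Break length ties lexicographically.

h h h

length 1: no string has ≥2 trees
length 2: no string has ≥2 trees
length 3: h h h has 2 parse trees

Two derivations of h h h:
  Term ⇒ Term Term ⇒ Term Term Term ⇒ h Term Term ⇒ h h Term ⇒ h h h
  Term ⇒ Term Term ⇒ h Term ⇒ h Term Term ⇒ h h Term ⇒ h h h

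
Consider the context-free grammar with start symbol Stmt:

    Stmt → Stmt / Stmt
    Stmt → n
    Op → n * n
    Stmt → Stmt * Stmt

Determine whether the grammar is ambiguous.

Ambiguous

Witness: n * n * n

Derivation 1: Stmt ⇒ Stmt * Stmt ⇒ n * Stmt ⇒ n * Stmt * Stmt ⇒ n * n * Stmt ⇒ n * n * n
Derivation 2: Stmt ⇒ Stmt * Stmt ⇒ Stmt * Stmt * Stmt ⇒ n * Stmt * Stmt ⇒ n * n * Stmt ⇒ n * n * n

Two distinct leftmost derivations for the same string.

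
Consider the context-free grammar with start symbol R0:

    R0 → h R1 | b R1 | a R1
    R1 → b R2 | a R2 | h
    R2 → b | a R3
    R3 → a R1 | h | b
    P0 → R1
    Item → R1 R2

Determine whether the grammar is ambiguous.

Unambiguous

(P0, Item are unreachable from R0, so their rules don't affect L(R0).) Each reachable nonterminal has at most one production per leading terminal, and all productions are right-linear; the derivation is determined token-by-token.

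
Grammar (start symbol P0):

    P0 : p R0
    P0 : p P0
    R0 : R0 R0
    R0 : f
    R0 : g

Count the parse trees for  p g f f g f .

Parse trees for p g f f g f (showing first 6 of 14):
  [P0 p [R0 [R0 g] [R0 [R0 f] [R0 [R0 f] [R0 [R0 g] [R0 f]]]]]]
  [P0 p [R0 [R0 g] [R0 [R0 f] [R0 [R0 [R0 f] [R0 g]] [R0 f]]]]]
  [P0 p [R0 [R0 g] [R0 [R0 [R0 f] [R0 f]] [R0 [R0 g] [R0 f]]]]]
  [P0 p [R0 [R0 g] [R0 [R0 [R0 f] [R0 [R0 f] [R0 g]]] [R0 f]]]]
  [P0 p [R0 [R0 g] [R0 [R0 [R0 [R0 f] [R0 f]] [R0 g]] [R0 f]]]]
  [P0 p [R0 [R0 [R0 g] [R0 f]] [R0 [R0 f] [R0 [R0 g] [R0 f]]]]]

14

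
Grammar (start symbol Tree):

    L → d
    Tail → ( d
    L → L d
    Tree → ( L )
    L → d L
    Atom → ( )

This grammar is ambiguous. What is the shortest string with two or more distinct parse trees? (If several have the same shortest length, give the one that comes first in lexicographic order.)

( d d )

length 3: no string has ≥2 trees
length 4: ( d d ) has 2 parse trees

Two derivations of ( d d ):
  Tree ⇒ ( L ) ⇒ ( L d ) ⇒ ( d d )
  Tree ⇒ ( L ) ⇒ ( d L ) ⇒ ( d d )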